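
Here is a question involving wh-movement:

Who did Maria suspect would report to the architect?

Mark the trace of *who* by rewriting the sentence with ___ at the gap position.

Who did Maria suspect ___ would report to the architect?

In situ: Maria did suspect who would report to the architect.
'who' is the subject of the clause embedded under 'suspect'. The gap is right after 'suspect'.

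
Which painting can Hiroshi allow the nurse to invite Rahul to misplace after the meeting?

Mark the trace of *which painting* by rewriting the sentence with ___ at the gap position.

Pre-movement form: Hiroshi can allow the nurse to invite Rahul to misplace which painting after the meeting.
'which painting' is the direct object of 'misplace'. The gap is right after 'misplace'.

Which painting can Hiroshi allow the nurse to invite Rahul to misplace ___ after the meeting?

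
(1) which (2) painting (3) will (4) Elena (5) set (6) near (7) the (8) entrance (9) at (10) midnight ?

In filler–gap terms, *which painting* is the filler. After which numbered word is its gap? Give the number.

Underlying clause: Elena will set which painting near the entrance at midnight.
'which painting' is the direct object of 'set'. It moves to the left edge, and the trace sits right after 'set':
Which painting will Elena set ___ near the entrance at midnight?
'set' is word 5.

5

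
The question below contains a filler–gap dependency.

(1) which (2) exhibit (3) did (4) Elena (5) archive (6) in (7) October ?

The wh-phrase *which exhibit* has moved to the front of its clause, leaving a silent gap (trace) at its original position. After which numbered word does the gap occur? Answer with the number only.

5

Pre-movement form: Elena did archive which exhibit in October.
The filler 'which exhibit' is interpreted as the direct object of 'archive'. Fronting leaves a gap immediately after 'archive':
Which exhibit did Elena archive ___ in October?
'archive' is word 5.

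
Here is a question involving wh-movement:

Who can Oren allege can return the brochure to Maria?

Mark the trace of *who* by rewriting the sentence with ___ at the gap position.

Pre-movement form: Oren can allege who can return the brochure to Maria.
'who' is the subject of the clause embedded under 'allege'. The gap is right after 'allege'.

Who can Oren allege ___ can return the brochure to Maria?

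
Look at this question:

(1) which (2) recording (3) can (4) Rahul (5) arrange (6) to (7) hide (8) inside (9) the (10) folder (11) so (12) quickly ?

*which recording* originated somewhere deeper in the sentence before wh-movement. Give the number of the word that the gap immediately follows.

7

In situ: Rahul can arrange to hide which recording inside the folder so quickly.
The filler 'which recording' is interpreted as the direct object of 'hide'. Wh-movement fronts it, leaving a gap right after 'hide':
Which recording can Rahul arrange to hide ___ inside the folder so quickly?
'hide' is word 7.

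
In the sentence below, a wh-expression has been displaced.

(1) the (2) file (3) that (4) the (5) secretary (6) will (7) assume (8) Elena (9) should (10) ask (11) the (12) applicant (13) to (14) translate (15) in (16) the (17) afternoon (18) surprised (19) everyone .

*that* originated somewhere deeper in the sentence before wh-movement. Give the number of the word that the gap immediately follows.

14

'that' is the direct object of 'translate'. Fronting leaves a gap immediately after 'translate':
The file that the secretary will assume Elena should ask the applicant to translate ___ in the afternoon surprised everyone.
'translate' is word 14.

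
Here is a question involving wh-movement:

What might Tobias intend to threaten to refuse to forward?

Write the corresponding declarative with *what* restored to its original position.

Tobias might intend to threaten to refuse to forward what.

'what' functions as the direct object of 'forward'. It moves to the left edge, and the trace sits right after 'forward':
What might Tobias intend to threaten to refuse to forward ___?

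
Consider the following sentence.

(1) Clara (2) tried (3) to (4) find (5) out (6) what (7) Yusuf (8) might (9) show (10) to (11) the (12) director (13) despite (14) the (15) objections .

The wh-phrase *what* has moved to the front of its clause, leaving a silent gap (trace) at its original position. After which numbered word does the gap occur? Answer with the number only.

9

Underlying clause: Yusuf might show what to the director despite the objections.
'what' is the direct object of 'show'. Wh-movement fronts it, leaving a gap right after 'show':
Clara tried to find out what Yusuf might show ___ to the director despite the objections.
'show' is word 9.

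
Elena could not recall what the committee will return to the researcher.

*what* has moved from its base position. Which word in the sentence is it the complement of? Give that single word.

return

Underlying clause: The committee will return what to the researcher.
The filler 'what' is interpreted as the direct object of 'return'. Fronting leaves a gap immediately after 'return':
Elena could not recall what the committee will return ___ to the researcher.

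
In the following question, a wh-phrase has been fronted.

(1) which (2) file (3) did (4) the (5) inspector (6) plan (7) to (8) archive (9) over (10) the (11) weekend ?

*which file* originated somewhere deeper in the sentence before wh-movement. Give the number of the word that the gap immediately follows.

8

Pre-movement form: The inspector did plan to archive which file over the weekend.
'which file' is the direct object of 'archive'. Fronting leaves a gap immediately after 'archive':
Which file did the inspector plan to archive ___ over the weekend?
'archive' is word 8.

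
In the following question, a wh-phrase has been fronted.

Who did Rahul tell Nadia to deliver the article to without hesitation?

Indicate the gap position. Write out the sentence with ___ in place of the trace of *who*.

Who did Rahul tell Nadia to deliver the article to ___ without hesitation?

Underlying clause: Rahul did tell Nadia to deliver the article to who without hesitation.
'who' functions as the object of the preposition 'to' (recipient of 'deliver'). The gap is right after 'to'.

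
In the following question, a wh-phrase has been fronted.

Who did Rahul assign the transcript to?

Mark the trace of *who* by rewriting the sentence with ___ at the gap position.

Who did Rahul assign the transcript to ___?

In situ: Rahul did assign the transcript to who.
The filler 'who' is interpreted as the object of the preposition 'to' (recipient of 'assign'). The gap is right after 'to'.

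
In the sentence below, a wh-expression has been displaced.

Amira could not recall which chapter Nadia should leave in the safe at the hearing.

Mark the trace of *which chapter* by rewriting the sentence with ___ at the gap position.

Amira could not recall which chapter Nadia should leave ___ in the safe at the hearing.

Underlying clause: Nadia should leave which chapter in the safe at the hearing.
'which chapter' functions as the direct object of 'leave'. The gap is right after 'leave'.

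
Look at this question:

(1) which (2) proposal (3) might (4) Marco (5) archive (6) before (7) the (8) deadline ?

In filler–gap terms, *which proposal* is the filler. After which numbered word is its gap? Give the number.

In situ: Marco might archive which proposal before the deadline.
The filler 'which proposal' is interpreted as the direct object of 'archive'. Wh-movement fronts it, leaving a gap right after 'archive':
Which proposal might Marco archive ___ before the deadline?
'archive' is word 5.

5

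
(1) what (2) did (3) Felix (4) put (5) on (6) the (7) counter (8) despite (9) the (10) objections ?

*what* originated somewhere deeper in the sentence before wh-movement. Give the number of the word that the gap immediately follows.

Before movement: Felix did put what on the counter despite the objections.
'what' is the direct object of 'put'. It moves to the left edge, and the trace sits right after 'put':
What did Felix put ___ on the counter despite the objections?
'put' is word 4.

4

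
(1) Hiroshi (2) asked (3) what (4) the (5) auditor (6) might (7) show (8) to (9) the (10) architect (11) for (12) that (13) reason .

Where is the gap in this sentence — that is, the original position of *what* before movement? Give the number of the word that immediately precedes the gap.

7

Pre-movement form: The auditor might show what to the architect for that reason.
'what' functions as the direct object of 'show'. Wh-movement fronts it, leaving a gap right after 'show':
Hiroshi asked what the auditor might show ___ to the architect for that reason.
'show' is word 7.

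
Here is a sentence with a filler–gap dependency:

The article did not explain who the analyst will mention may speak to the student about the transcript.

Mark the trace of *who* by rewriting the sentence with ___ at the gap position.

Pre-movement form: The analyst will mention who may speak to the student about the transcript.
'who' functions as the subject of the clause embedded under 'mention'. The gap is right after 'mention'.

The article did not explain who the analyst will mention ___ may speak to the student about the transcript.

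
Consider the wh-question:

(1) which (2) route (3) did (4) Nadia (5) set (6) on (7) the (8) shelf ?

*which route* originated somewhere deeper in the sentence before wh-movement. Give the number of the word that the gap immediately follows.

In situ: Nadia did set which route on the shelf.
The filler 'which route' is interpreted as the direct object of 'set'. Wh-movement fronts it, leaving a gap right after 'set':
Which route did Nadia set ___ on the shelf?
'set' is word 5.

5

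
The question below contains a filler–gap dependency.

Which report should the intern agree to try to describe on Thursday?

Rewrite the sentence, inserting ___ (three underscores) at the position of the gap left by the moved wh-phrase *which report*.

Which report should the intern agree to try to describe ___ on Thursday?

Underlying clause: The intern should agree to try to describe which report on Thursday.
'which report' functions as the direct object of 'describe'. The gap is right after 'describe'.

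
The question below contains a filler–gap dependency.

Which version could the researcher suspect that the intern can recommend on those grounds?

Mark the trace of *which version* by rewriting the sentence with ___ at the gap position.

Underlying clause: The researcher could suspect that the intern can recommend which version on those grounds.
The filler 'which version' is interpreted as the direct object of 'recommend'. The gap is right after 'recommend'.

Which version could the researcher suspect that the intern can recommend ___ on those grounds?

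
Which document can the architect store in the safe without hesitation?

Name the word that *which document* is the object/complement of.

store

Before movement: The architect can store which document in the safe without hesitation.
The filler 'which document' is interpreted as the direct object of 'store'. Wh-movement fronts it, leaving a gap right after 'store':
Which document can the architect store ___ in the safe without hesitation?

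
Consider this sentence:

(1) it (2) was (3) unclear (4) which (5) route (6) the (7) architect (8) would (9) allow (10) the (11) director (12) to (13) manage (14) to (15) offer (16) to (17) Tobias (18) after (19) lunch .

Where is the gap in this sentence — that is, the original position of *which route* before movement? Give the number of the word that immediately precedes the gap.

Pre-movement form: The architect would allow the director to manage to offer which route to Tobias after lunch.
'which route' is the direct object of 'offer'. Wh-movement fronts it, leaving a gap right after 'offer':
It was unclear which route the architect would allow the director to manage to offer ___ to Tobias after lunch.
'offer' is word 15.

15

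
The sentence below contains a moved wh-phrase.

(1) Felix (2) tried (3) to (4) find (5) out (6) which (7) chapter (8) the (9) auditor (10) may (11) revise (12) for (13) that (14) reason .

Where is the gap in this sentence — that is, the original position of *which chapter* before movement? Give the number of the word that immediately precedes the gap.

11

Pre-movement form: The auditor may revise which chapter for that reason.
The filler 'which chapter' is interpreted as the direct object of 'revise'. Fronting leaves a gap immediately after 'revise':
Felix tried to find out which chapter the auditor may revise ___ for that reason.
'revise' is word 11.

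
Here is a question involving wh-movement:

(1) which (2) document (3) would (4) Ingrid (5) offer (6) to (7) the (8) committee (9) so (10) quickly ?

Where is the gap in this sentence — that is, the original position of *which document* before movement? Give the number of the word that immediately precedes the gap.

Pre-movement form: Ingrid would offer which document to the committee so quickly.
'which document' functions as the direct object of 'offer'. Fronting leaves a gap immediately after 'offer':
Which document would Ingrid offer ___ to the committee so quickly?
'offer' is word 5.

5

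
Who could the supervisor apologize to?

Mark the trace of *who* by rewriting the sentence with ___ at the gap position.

Who could the supervisor apologize to ___?

Pre-movement form: The supervisor could apologize to who.
'who' functions as the object of the preposition 'to'. The gap is right after 'to'.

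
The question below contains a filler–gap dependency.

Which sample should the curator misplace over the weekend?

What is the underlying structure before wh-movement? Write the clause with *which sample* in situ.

The curator should misplace which sample over the weekend.

'which sample' functions as the direct object of 'misplace'. Fronting leaves a gap immediately after 'misplace':
Which sample should the curator misplace ___ over the weekend?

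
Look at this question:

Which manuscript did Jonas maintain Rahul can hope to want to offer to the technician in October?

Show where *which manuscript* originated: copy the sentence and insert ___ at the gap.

Which manuscript did Jonas maintain Rahul can hope to want to offer ___ to the technician in October?

Underlying clause: Jonas did maintain Rahul can hope to want to offer which manuscript to the technician in October.
'which manuscript' functions as the direct object of 'offer'. The gap is right after 'offer'.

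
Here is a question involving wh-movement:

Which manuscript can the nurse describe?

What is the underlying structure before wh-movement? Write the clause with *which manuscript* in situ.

The nurse can describe which manuscript.

'which manuscript' is the direct object of 'describe'. Fronting leaves a gap immediately after 'describe':
Which manuscript can the nurse describe ___?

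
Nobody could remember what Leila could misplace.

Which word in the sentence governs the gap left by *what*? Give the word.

misplace

Before movement: Leila could misplace what.
'what' is the direct object of 'misplace'. It moves to the left edge, and the trace sits right after 'misplace':
Nobody could remember what Leila could misplace ___.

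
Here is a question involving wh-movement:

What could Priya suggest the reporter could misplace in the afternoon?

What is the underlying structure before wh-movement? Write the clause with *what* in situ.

Priya could suggest the reporter could misplace what in the afternoon.

'what' is the direct object of 'misplace'. It moves to the left edge, and the trace sits right after 'misplace':
What could Priya suggest the reporter could misplace ___ in the afternoon?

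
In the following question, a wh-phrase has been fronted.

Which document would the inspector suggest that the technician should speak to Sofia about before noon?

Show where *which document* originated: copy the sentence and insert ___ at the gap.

Which document would the inspector suggest that the technician should speak to Sofia about ___ before noon?

Underlying clause: The inspector would suggest that the technician should speak to Sofia about which document before noon.
'which document' functions as the object of the preposition 'about'. The gap is right after 'about'.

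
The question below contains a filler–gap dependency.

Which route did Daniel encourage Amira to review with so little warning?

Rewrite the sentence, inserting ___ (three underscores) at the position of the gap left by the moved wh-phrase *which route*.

Pre-movement form: Daniel did encourage Amira to review which route with so little warning.
'which route' functions as the direct object of 'review'. The gap is right after 'review'.

Which route did Daniel encourage Amira to review ___ with so little warning?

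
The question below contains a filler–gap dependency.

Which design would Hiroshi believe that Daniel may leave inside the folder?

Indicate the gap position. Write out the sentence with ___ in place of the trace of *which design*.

Which design would Hiroshi believe that Daniel may leave ___ inside the folder?

In situ: Hiroshi would believe that Daniel may leave which design inside the folder.
The filler 'which design' is interpreted as the direct object of 'leave'. The gap is right after 'leave'.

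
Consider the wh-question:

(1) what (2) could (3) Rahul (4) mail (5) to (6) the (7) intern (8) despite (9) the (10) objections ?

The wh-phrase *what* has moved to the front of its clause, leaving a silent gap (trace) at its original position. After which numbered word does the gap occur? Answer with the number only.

Underlying clause: Rahul could mail what to the intern despite the objections.
The filler 'what' is interpreted as the direct object of 'mail'. Fronting leaves a gap immediately after 'mail':
What could Rahul mail ___ to the intern despite the objections?
'mail' is word 4.

4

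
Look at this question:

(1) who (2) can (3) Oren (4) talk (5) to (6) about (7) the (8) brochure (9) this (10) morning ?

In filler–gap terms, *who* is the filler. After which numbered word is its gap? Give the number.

In situ: Oren can talk to who about the brochure this morning.
'who' is the object of the preposition 'to'. Wh-movement fronts it, leaving a gap right after 'to':
Who can Oren talk to ___ about the brochure this morning?
'to' is word 5.

5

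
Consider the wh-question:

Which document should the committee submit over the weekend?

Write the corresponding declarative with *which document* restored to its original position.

The filler 'which document' is interpreted as the direct object of 'submit'. Wh-movement fronts it, leaving a gap right after 'submit':
Which document should the committee submit ___ over the weekend?

The committee should submit which document over the weekend.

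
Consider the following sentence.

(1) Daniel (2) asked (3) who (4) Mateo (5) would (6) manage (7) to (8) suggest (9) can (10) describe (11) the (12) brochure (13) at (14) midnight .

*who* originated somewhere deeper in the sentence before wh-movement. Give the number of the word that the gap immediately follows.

8

Underlying clause: Mateo would manage to suggest who can describe the brochure at midnight.
'who' functions as the subject of the clause embedded under 'suggest'. Wh-movement fronts it, leaving a gap right after 'suggest':
Daniel asked who Mateo would manage to suggest ___ can describe the brochure at midnight.
'suggest' is word 8.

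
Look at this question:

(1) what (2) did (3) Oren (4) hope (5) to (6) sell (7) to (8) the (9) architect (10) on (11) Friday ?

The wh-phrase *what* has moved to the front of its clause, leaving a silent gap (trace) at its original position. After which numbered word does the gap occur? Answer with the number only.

In situ: Oren did hope to sell what to the architect on Friday.
'what' functions as the direct object of 'sell'. Fronting leaves a gap immediately after 'sell':
What did Oren hope to sell ___ to the architect on Friday?
'sell' is word 6.

6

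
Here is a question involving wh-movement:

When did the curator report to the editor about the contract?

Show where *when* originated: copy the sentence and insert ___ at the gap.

When did the curator report to the editor about the contract ___?

Underlying clause: The curator did report to the editor about the contract when.
'when' functions as the temporal adjunct. The gap is right after 'contract'.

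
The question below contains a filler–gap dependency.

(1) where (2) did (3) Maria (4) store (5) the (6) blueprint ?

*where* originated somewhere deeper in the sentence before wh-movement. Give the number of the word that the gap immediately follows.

Pre-movement form: Maria did store the blueprint where.
'where' is the locative complement of 'store'. Fronting leaves a gap immediately after 'blueprint':
Where did Maria store the blueprint ___?
'blueprint' is word 6.

6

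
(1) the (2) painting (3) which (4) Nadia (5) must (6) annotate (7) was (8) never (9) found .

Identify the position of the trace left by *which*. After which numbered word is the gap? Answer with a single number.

The filler 'which' is interpreted as the direct object of 'annotate'. It moves to the left edge, and the trace sits right after 'annotate':
The painting which Nadia must annotate ___ was never found.
'annotate' is word 6.

6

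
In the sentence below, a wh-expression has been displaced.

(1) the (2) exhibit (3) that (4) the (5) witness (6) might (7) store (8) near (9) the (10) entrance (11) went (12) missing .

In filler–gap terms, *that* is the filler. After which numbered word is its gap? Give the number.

7

'that' functions as the direct object of 'store'. Wh-movement fronts it, leaving a gap right after 'store':
The exhibit that the witness might store ___ near the entrance went missing.
'store' is word 7.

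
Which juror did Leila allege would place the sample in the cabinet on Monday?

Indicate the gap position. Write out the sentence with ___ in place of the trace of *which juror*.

Before movement: Leila did allege which juror would place the sample in the cabinet on Monday.
The filler 'which juror' is interpreted as the subject of the clause embedded under 'allege'. The gap is right after 'allege'.

Which juror did Leila allege ___ would place the sample in the cabinet on Monday?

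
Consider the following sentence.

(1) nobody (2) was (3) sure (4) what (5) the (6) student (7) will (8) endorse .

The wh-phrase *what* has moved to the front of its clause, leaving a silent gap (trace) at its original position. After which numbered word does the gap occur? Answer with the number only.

8

In situ: The student will endorse what.
'what' functions as the direct object of 'endorse'. Wh-movement fronts it, leaving a gap right after 'endorse':
Nobody was sure what the student will endorse ___.
'endorse' is word 8.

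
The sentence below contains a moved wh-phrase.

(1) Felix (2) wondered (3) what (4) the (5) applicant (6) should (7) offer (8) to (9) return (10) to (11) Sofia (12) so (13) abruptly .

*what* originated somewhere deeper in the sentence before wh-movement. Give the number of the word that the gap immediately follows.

9

Pre-movement form: The applicant should offer to return what to Sofia so abruptly.
'what' is the direct object of 'return'. Fronting leaves a gap immediately after 'return':
Felix wondered what the applicant should offer to return ___ to Sofia so abruptly.
'return' is word 9.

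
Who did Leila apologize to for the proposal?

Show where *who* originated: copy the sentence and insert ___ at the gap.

Underlying clause: Leila did apologize to who for the proposal.
'who' functions as the object of the preposition 'to'. The gap is right after 'to'.

Who did Leila apologize to ___ for the proposal?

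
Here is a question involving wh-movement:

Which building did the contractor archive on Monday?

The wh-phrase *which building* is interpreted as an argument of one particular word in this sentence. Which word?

Pre-movement form: The contractor did archive which building on Monday.
The filler 'which building' is interpreted as the direct object of 'archive'. Wh-movement fronts it, leaving a gap right after 'archive':
Which building did the contractor archive ___ on Monday?

archive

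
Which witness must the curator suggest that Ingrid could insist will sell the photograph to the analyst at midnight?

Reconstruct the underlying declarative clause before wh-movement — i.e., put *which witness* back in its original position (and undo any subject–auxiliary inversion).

'which witness' functions as the subject of the clause embedded under 'insist'. It moves to the left edge, and the trace sits right after 'insist':
Which witness must the curator suggest that Ingrid could insist ___ will sell the photograph to the analyst at midnight?

The curator must suggest that Ingrid could insist which witness will sell the photograph to the analyst at midnight.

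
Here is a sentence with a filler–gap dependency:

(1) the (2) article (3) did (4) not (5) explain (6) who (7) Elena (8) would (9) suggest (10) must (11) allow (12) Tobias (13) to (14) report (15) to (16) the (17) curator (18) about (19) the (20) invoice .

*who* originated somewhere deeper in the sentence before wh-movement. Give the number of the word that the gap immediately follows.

Underlying clause: Elena would suggest who must allow Tobias to report to the curator about the invoice.
'who' functions as the subject of the clause embedded under 'suggest'. Fronting leaves a gap immediately after 'suggest':
The article did not explain who Elena would suggest ___ must allow Tobias to report to the curator about the invoice.
'suggest' is word 9.

9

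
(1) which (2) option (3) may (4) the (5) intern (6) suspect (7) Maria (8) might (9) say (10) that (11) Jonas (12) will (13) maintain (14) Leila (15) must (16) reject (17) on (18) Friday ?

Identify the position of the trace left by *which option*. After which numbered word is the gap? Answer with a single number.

16

In situ: The intern may suspect Maria might say that Jonas will maintain Leila must reject which option on Friday.
'which option' functions as the direct object of 'reject'. Wh-movement fronts it, leaving a gap right after 'reject':
Which option may the intern suspect Maria might say that Jonas will maintain Leila must reject ___ on Friday?
'reject' is word 16.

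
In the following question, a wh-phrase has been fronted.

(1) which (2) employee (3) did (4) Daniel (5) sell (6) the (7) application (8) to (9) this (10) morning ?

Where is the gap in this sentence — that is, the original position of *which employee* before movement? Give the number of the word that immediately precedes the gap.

In situ: Daniel did sell the application to which employee this morning.
The filler 'which employee' is interpreted as the object of the preposition 'to' (recipient of 'sell'). Fronting leaves a gap immediately after 'to':
Which employee did Daniel sell the application to ___ this morning?
'to' is word 8.

8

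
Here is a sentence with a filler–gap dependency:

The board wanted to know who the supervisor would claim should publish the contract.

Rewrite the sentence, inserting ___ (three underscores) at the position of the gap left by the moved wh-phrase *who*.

The board wanted to know who the supervisor would claim ___ should publish the contract.

Pre-movement form: The supervisor would claim who should publish the contract.
The filler 'who' is interpreted as the subject of the clause embedded under 'claim'. The gap is right after 'claim'.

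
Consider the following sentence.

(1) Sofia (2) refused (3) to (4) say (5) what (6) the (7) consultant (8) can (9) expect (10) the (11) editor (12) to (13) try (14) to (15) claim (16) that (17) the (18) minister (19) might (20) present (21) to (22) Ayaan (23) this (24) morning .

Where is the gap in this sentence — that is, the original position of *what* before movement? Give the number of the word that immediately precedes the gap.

Underlying clause: The consultant can expect the editor to try to claim that the minister might present what to Ayaan this morning.
'what' functions as the direct object of 'present'. It moves to the left edge, and the trace sits right after 'present':
Sofia refused to say what the consultant can expect the editor to try to claim that the minister might present ___ to Ayaan this morning.
'present' is word 20.

20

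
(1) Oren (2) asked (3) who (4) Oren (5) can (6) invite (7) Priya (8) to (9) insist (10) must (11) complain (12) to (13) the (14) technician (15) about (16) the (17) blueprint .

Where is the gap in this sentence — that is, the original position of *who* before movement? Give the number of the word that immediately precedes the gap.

9

In situ: Oren can invite Priya to insist who must complain to the technician about the blueprint.
'who' is the subject of the clause embedded under 'insist'. Fronting leaves a gap immediately after 'insist':
Oren asked who Oren can invite Priya to insist ___ must complain to the technician about the blueprint.
'insist' is word 9.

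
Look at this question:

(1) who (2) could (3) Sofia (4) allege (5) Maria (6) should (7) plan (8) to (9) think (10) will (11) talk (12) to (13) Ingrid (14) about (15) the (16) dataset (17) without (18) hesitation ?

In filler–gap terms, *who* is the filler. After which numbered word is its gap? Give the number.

9

Underlying clause: Sofia could allege Maria should plan to think who will talk to Ingrid about the dataset without hesitation.
'who' is the subject of the clause embedded under 'think'. It moves to the left edge, and the trace sits right after 'think':
Who could Sofia allege Maria should plan to think ___ will talk to Ingrid about the dataset without hesitation?
'think' is word 9.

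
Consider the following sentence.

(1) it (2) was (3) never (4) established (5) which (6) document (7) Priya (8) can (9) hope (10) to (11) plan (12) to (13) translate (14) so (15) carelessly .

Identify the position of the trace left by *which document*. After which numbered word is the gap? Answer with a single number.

Before movement: Priya can hope to plan to translate which document so carelessly.
'which document' is the direct object of 'translate'. Wh-movement fronts it, leaving a gap right after 'translate':
It was never established which document Priya can hope to plan to translate ___ so carelessly.
'translate' is word 13.

13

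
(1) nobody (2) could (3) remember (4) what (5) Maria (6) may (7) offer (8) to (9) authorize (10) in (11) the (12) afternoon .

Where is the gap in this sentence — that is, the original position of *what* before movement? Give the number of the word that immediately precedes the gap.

9

In situ: Maria may offer to authorize what in the afternoon.
The filler 'what' is interpreted as the direct object of 'authorize'. It moves to the left edge, and the trace sits right after 'authorize':
Nobody could remember what Maria may offer to authorize ___ in the afternoon.
'authorize' is word 9.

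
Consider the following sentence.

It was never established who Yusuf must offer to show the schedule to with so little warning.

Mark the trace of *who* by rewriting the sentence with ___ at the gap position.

It was never established who Yusuf must offer to show the schedule to ___ with so little warning.

Underlying clause: Yusuf must offer to show the schedule to who with so little warning.
'who' is the object of the preposition 'to' (recipient of 'show'). The gap is right after 'to'.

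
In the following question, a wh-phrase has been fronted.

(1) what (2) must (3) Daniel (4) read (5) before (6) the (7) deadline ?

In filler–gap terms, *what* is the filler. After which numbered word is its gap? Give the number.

4

Pre-movement form: Daniel must read what before the deadline.
'what' is the direct object of 'read'. Wh-movement fronts it, leaving a gap right after 'read':
What must Daniel read ___ before the deadline?
'read' is word 4.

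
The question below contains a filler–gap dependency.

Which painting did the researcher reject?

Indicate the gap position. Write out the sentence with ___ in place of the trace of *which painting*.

Pre-movement form: The researcher did reject which painting.
'which painting' functions as the direct object of 'reject'. The gap is right after 'reject'.

Which painting did the researcher reject ___?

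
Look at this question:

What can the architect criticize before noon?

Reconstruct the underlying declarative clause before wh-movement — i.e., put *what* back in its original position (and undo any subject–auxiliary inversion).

'what' functions as the direct object of 'criticize'. Fronting leaves a gap immediately after 'criticize':
What can the architect criticize ___ before noon?

The architect can criticize what before noon.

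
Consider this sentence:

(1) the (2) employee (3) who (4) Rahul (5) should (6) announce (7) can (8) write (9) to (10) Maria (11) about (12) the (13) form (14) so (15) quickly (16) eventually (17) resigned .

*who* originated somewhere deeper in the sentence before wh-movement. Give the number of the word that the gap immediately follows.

'who' is the subject of the clause embedded under 'announce'. Fronting leaves a gap immediately after 'announce':
The employee who Rahul should announce ___ can write to Maria about the form so quickly eventually resigned.
'announce' is word 6.

6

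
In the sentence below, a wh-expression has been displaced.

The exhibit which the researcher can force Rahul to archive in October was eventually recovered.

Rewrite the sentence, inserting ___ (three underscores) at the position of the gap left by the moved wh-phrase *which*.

'which' functions as the direct object of 'archive'. The gap is right after 'archive'.

The exhibit which the researcher can force Rahul to archive ___ in October was eventually recovered.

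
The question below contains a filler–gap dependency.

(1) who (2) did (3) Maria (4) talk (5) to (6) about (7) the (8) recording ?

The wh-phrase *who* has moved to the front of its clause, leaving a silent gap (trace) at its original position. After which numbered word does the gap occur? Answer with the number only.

5

In situ: Maria did talk to who about the recording.
The filler 'who' is interpreted as the object of the preposition 'to'. It moves to the left edge, and the trace sits right after 'to':
Who did Maria talk to ___ about the recording?
'to' is word 5.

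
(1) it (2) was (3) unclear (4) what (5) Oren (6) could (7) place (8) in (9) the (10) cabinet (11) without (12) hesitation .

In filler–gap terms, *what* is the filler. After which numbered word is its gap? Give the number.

Underlying clause: Oren could place what in the cabinet without hesitation.
The filler 'what' is interpreted as the direct object of 'place'. It moves to the left edge, and the trace sits right after 'place':
It was unclear what Oren could place ___ in the cabinet without hesitation.
'place' is word 7.

7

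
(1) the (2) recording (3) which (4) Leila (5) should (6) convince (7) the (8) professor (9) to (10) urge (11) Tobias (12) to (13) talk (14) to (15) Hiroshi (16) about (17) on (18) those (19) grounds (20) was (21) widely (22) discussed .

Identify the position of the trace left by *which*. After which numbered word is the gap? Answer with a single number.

'which' functions as the object of the preposition 'about'. Fronting leaves a gap immediately after 'about':
The recording which Leila should convince the professor to urge Tobias to talk to Hiroshi about ___ on those grounds was widely discussed.
'about' is word 16.

16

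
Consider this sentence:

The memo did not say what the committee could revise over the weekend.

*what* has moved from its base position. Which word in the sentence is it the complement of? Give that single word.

Pre-movement form: The committee could revise what over the weekend.
The filler 'what' is interpreted as the direct object of 'revise'. Fronting leaves a gap immediately after 'revise':
The memo did not say what the committee could revise ___ over the weekend.

revise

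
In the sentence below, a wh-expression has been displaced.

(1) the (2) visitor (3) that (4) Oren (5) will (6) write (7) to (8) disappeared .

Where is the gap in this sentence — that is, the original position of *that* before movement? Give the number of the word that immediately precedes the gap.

'that' functions as the object of the preposition 'to'. Fronting leaves a gap immediately after 'to':
The visitor that Oren will write to ___ disappeared.
'to' is word 7.

7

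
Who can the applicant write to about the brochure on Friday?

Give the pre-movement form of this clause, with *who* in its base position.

The applicant can write to who about the brochure on Friday.

'who' is the object of the preposition 'to'. It moves to the left edge, and the trace sits right after 'to':
Who can the applicant write to ___ about the brochure on Friday?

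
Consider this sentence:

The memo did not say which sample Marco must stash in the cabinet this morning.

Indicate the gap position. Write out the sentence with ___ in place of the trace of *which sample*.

Underlying clause: Marco must stash which sample in the cabinet this morning.
'which sample' is the direct object of 'stash'. The gap is right after 'stash'.

The memo did not say which sample Marco must stash ___ in the cabinet this morning.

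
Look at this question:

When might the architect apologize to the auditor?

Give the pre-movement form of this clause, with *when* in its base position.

'when' functions as the temporal adjunct. Fronting leaves a gap immediately after 'auditor':
When might the architect apologize to the auditor ___?

The architect might apologize to the auditor when.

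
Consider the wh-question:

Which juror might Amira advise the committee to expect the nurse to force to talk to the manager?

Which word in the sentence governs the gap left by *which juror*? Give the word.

force

Underlying clause: Amira might advise the committee to expect the nurse to force which juror to talk to the manager.
The filler 'which juror' is interpreted as the direct object of 'force'. Fronting leaves a gap immediately after 'force':
Which juror might Amira advise the committee to expect the nurse to force ___ to talk to the manager?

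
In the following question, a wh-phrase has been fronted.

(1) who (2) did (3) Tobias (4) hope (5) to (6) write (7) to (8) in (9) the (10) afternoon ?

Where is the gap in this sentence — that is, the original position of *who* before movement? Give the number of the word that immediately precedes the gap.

7

In situ: Tobias did hope to write to who in the afternoon.
'who' is the object of the preposition 'to'. It moves to the left edge, and the trace sits right after 'to':
Who did Tobias hope to write to ___ in the afternoon?
'to' is word 7.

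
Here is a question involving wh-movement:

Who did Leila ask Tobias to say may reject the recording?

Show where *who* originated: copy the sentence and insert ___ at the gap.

Who did Leila ask Tobias to say ___ may reject the recording?

Underlying clause: Leila did ask Tobias to say who may reject the recording.
'who' functions as the subject of the clause embedded under 'say'. The gap is right after 'say'.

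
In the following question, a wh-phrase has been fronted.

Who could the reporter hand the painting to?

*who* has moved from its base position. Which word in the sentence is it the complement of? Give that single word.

to

Underlying clause: The reporter could hand the painting to who.
The filler 'who' is interpreted as the object of the preposition 'to' (recipient of 'hand'). Wh-movement fronts it, leaving a gap right after 'to':
Who could the reporter hand the painting to ___?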